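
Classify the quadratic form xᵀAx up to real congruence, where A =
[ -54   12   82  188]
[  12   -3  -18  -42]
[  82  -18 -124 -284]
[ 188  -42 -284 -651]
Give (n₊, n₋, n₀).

Answer: (2, 2, 0)

Derivation:
step 0: pivot -54 → sign −
step 1: pivot -1/3 → sign −
step 2: pivot 2/3 → sign +
step 3: pivot 1 → sign +
signature = (2, 2, 0)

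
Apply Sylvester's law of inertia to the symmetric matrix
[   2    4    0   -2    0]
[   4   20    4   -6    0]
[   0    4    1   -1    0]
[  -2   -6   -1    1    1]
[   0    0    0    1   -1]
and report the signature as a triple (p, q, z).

step 0: pivot 2 → sign +
step 1: pivot 12 → sign +
step 2: pivot -1/3 → sign −
step 3: pivot -1 → sign −
step 4: row/col 4 already zero → sign 0
signature = (2, 2, 1)

Answer: (2, 2, 1)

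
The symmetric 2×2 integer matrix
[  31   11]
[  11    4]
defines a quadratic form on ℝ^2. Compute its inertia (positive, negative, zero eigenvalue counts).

Answer: (2, 0, 0)

Derivation:
step 0: pivot 31 → sign +
step 1: pivot 3/31 → sign +
signature = (2, 0, 0)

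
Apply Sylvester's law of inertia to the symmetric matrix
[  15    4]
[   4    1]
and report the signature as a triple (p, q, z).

step 0: pivot 15 → sign +
step 1: pivot -1/15 → sign −
signature = (1, 1, 0)

Answer: (1, 1, 0)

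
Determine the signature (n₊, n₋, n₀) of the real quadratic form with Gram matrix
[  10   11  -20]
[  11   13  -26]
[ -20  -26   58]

Answer: (3, 0, 0)

Derivation:
step 0: pivot 10 → sign +
step 1: pivot 9/10 → sign +
step 2: pivot 2/9 → sign +
signature = (3, 0, 0)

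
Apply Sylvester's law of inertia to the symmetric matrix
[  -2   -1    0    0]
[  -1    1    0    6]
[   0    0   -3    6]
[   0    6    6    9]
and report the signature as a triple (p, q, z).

step 0: pivot -2 → sign −
step 1: pivot 3/2 → sign +
step 2: pivot -3 → sign −
step 3: pivot -3 → sign −
signature = (1, 3, 0)

Answer: (1, 3, 0)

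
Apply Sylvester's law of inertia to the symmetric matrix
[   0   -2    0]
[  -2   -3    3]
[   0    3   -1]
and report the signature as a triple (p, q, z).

step 0: pivot -3 → sign −
step 1: pivot 4/3 → sign +
step 2: pivot -1 → sign −
signature = (1, 2, 0)

Answer: (1, 2, 0)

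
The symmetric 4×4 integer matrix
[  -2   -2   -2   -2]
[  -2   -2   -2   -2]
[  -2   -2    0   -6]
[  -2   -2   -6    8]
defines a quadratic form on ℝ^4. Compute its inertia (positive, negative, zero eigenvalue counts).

step 0: pivot -2 → sign −
step 1: pivot 2 → sign +
step 2: pivot 2 → sign +
step 3: row/col 3 already zero → sign 0
signature = (2, 1, 1)

Answer: (2, 1, 1)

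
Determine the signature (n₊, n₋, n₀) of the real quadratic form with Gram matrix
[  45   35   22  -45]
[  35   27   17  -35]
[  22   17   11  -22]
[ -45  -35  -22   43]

Answer: (2, 2, 0)

Derivation:
step 0: pivot 45 → sign +
step 1: pivot -2/9 → sign −
step 2: pivot 3/10 → sign +
step 3: pivot -2 → sign −
signature = (2, 2, 0)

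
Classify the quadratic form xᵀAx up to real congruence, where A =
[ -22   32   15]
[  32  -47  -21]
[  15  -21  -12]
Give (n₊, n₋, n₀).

Answer: (0, 3, 0)

Derivation:
step 0: pivot -22 → sign −
step 1: pivot -5/11 → sign −
step 2: pivot -3/10 → sign −
signature = (0, 3, 0)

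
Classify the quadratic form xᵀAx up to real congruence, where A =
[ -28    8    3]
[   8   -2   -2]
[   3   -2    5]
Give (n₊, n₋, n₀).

Answer: (2, 1, 0)

Derivation:
step 0: pivot -28 → sign −
step 1: pivot 2/7 → sign +
step 2: pivot 3/4 → sign +
signature = (2, 1, 0)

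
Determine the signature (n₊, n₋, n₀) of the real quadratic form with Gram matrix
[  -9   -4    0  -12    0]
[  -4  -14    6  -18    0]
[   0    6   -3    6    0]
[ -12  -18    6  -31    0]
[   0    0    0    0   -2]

step 0: pivot -9 → sign −
step 1: pivot -110/9 → sign −
step 2: pivot -3/55 → sign −
step 3: pivot -1 → sign −
step 4: pivot -2 → sign −
signature = (0, 5, 0)

Answer: (0, 5, 0)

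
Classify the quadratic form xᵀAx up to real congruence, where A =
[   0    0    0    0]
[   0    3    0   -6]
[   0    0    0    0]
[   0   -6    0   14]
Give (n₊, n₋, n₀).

Answer: (2, 0, 2)

Derivation:
step 0: pivot 3 → sign +
step 1: pivot 2 → sign +
step 2: row/col 2 already zero → sign 0
step 3: row/col 3 already zero → sign 0
signature = (2, 0, 2)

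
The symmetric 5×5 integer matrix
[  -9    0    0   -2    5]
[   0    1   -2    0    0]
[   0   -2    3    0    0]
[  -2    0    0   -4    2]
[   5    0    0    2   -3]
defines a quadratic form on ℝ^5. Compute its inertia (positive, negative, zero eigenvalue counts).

Answer: (1, 3, 1)

Derivation:
step 0: pivot -9 → sign −
step 1: pivot 1 → sign +
step 2: pivot -1 → sign −
step 3: pivot -32/9 → sign −
step 4: row/col 4 already zero → sign 0
signature = (1, 3, 1)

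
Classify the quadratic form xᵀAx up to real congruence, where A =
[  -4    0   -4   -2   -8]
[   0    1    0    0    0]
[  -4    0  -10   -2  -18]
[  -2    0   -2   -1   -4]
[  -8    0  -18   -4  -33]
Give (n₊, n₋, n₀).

Answer: (1, 3, 1)

Derivation:
step 0: pivot -4 → sign −
step 1: pivot 1 → sign +
step 2: pivot -6 → sign −
step 3: pivot -1/3 → sign −
step 4: row/col 4 already zero → sign 0
signature = (1, 3, 1)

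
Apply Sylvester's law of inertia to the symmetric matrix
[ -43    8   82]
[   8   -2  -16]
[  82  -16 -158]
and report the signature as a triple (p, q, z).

Answer: (0, 3, 0)

Derivation:
step 0: pivot -43 → sign −
step 1: pivot -22/43 → sign −
step 2: pivot -6/11 → sign −
signature = (0, 3, 0)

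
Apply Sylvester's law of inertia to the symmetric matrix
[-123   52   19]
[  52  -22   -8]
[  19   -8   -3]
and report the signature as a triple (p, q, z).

Answer: (0, 2, 1)

Derivation:
step 0: pivot -123 → sign −
step 1: pivot -2/123 → sign −
step 2: row/col 2 already zero → sign 0
signature = (0, 2, 1)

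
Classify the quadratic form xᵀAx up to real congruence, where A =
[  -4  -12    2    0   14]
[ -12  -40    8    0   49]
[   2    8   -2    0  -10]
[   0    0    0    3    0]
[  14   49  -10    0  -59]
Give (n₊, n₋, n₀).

step 0: pivot -4 → sign −
step 1: pivot -4 → sign −
step 2: pivot 3 → sign +
step 3: pivot 9/4 → sign +
step 4: pivot -1/9 → sign −
signature = (2, 3, 0)

Answer: (2, 3, 0)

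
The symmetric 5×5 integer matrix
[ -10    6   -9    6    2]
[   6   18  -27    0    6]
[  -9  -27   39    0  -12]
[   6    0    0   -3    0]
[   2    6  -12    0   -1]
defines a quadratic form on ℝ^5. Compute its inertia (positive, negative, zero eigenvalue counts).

Answer: (2, 2, 1)

Derivation:
step 0: pivot -10 → sign −
step 1: pivot 108/5 → sign +
step 2: pivot -3/2 → sign −
step 3: pivot 3 → sign +
step 4: row/col 4 already zero → sign 0
signature = (2, 2, 1)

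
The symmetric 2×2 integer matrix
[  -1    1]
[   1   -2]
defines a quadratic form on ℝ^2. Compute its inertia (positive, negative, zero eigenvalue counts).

step 0: pivot -1 → sign −
step 1: pivot -1 → sign −
signature = (0, 2, 0)

Answer: (0, 2, 0)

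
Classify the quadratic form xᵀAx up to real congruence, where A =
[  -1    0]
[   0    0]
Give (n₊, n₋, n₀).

step 0: pivot -1 → sign −
step 1: row/col 1 already zero → sign 0
signature = (0, 1, 1)

Answer: (0, 1, 1)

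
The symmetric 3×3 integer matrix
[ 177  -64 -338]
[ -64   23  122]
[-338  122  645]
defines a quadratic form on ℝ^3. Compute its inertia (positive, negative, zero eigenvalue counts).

Answer: (1, 2, 0)

Derivation:
step 0: pivot 177 → sign +
step 1: pivot -25/177 → sign −
step 2: pivot -3/25 → sign −
signature = (1, 2, 0)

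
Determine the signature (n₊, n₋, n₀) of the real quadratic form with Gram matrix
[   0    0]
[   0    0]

Answer: (0, 0, 2)

Derivation:
step 0: row/col 0 already zero → sign 0
step 1: row/col 1 already zero → sign 0
signature = (0, 0, 2)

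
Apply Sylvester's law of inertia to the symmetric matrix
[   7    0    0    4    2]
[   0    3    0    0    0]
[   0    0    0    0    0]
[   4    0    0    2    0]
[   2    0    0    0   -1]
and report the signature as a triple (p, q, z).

Answer: (3, 1, 1)

Derivation:
step 0: pivot 7 → sign +
step 1: pivot 3 → sign +
step 2: pivot -2/7 → sign −
step 3: pivot 3 → sign +
step 4: row/col 4 already zero → sign 0
signature = (3, 1, 1)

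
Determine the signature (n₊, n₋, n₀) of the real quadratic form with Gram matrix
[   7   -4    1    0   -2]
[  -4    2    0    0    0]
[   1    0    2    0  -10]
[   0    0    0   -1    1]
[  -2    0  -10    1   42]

Answer: (2, 3, 0)

Derivation:
step 0: pivot 7 → sign +
step 1: pivot -2/7 → sign −
step 2: pivot 3 → sign +
step 3: pivot -1 → sign −
step 4: pivot -1 → sign −
signature = (2, 3, 0)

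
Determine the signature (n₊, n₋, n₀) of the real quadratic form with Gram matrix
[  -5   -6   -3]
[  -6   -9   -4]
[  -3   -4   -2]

Answer: (0, 3, 0)

Derivation:
step 0: pivot -5 → sign −
step 1: pivot -9/5 → sign −
step 2: pivot -1/9 → sign −
signature = (0, 3, 0)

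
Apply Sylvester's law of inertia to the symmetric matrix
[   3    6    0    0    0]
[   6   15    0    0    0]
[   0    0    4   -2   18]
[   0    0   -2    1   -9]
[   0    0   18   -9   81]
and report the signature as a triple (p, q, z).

step 0: pivot 3 → sign +
step 1: pivot 3 → sign +
step 2: pivot 4 → sign +
step 3: row/col 3 already zero → sign 0
step 4: row/col 4 already zero → sign 0
signature = (3, 0, 2)

Answer: (3, 0, 2)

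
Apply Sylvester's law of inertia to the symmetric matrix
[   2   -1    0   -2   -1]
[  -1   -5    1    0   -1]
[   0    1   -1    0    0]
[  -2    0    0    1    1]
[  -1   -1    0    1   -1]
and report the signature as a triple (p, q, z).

step 0: pivot 2 → sign +
step 1: pivot -11/2 → sign −
step 2: pivot -9/11 → sign −
step 3: pivot -7/9 → sign −
step 4: pivot -6/7 → sign −
signature = (1, 4, 0)

Answer: (1, 4, 0)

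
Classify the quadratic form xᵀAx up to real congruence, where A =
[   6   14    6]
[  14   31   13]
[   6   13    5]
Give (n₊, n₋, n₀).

step 0: pivot 6 → sign +
step 1: pivot -5/3 → sign −
step 2: pivot -2/5 → sign −
signature = (1, 2, 0)

Answer: (1, 2, 0)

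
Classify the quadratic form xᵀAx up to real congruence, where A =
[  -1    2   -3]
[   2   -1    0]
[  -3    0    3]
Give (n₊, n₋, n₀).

Answer: (1, 1, 1)

Derivation:
step 0: pivot -1 → sign −
step 1: pivot 3 → sign +
step 2: row/col 2 already zero → sign 0
signature = (1, 1, 1)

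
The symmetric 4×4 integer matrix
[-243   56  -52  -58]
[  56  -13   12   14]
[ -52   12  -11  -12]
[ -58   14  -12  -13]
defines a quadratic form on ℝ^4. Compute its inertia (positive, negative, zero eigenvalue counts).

Answer: (2, 2, 0)

Derivation:
step 0: pivot -243 → sign −
step 1: pivot -23/243 → sign −
step 2: pivot 3/23 → sign +
step 3: pivot 3 → sign +
signature = (2, 2, 0)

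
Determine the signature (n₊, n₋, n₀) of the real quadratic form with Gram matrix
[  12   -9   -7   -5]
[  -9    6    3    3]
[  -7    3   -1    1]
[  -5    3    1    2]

Answer: (3, 1, 0)

Derivation:
step 0: pivot 12 → sign +
step 1: pivot -3/4 → sign −
step 2: pivot 5/3 → sign +
step 3: pivot 3/5 → sign +
signature = (3, 1, 0)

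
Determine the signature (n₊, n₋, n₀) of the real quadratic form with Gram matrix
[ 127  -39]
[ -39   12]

step 0: pivot 127 → sign +
step 1: pivot 3/127 → sign +
signature = (2, 0, 0)

Answer: (2, 0, 0)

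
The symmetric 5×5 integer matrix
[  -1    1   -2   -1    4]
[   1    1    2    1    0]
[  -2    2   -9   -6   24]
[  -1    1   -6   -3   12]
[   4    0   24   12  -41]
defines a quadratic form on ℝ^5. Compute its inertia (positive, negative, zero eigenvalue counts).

step 0: pivot -1 → sign −
step 1: pivot 2 → sign +
step 2: pivot -5 → sign −
step 3: pivot 6/5 → sign +
step 4: pivot -1 → sign −
signature = (2, 3, 0)

Answer: (2, 3, 0)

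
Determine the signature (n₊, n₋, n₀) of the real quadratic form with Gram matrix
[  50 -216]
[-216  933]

step 0: pivot 50 → sign +
step 1: pivot -3/25 → sign −
signature = (1, 1, 0)

Answer: (1, 1, 0)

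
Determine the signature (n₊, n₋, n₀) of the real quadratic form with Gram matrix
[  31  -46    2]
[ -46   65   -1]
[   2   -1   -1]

Answer: (2, 1, 0)

Derivation:
step 0: pivot 31 → sign +
step 1: pivot -101/31 → sign −
step 2: pivot 6/101 → sign +
signature = (2, 1, 0)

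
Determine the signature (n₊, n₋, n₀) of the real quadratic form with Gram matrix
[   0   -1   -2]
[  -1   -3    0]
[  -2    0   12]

Answer: (1, 1, 1)

Derivation:
step 0: pivot -3 → sign −
step 1: pivot 1/3 → sign +
step 2: row/col 2 already zero → sign 0
signature = (1, 1, 1)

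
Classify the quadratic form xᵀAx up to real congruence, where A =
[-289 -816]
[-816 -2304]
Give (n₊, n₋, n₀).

Answer: (0, 1, 1)

Derivation:
step 0: pivot -289 → sign −
step 1: row/col 1 already zero → sign 0
signature = (0, 1, 1)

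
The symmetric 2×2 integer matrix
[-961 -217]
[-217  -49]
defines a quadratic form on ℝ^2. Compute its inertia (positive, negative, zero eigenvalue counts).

step 0: pivot -961 → sign −
step 1: row/col 1 already zero → sign 0
signature = (0, 1, 1)

Answer: (0, 1, 1)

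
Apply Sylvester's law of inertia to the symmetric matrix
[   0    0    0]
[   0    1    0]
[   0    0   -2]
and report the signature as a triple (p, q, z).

step 0: pivot 1 → sign +
step 1: pivot -2 → sign −
step 2: row/col 2 already zero → sign 0
signature = (1, 1, 1)

Answer: (1, 1, 1)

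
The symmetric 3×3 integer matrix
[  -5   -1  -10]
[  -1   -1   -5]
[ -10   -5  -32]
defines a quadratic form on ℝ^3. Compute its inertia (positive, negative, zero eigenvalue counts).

Answer: (0, 3, 0)

Derivation:
step 0: pivot -5 → sign −
step 1: pivot -4/5 → sign −
step 2: pivot -3/4 → sign −
signature = (0, 3, 0)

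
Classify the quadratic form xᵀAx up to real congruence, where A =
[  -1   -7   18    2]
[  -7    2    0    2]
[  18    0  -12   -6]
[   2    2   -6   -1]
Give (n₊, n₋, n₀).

Answer: (2, 1, 1)

Derivation:
step 0: pivot -1 → sign −
step 1: pivot 51 → sign +
step 2: pivot 12/17 → sign +
step 3: row/col 3 already zero → sign 0
signature = (2, 1, 1)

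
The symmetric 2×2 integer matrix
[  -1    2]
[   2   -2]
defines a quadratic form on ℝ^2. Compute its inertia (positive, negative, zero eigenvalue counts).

Answer: (1, 1, 0)

Derivation:
step 0: pivot -1 → sign −
step 1: pivot 2 → sign +
signature = (1, 1, 0)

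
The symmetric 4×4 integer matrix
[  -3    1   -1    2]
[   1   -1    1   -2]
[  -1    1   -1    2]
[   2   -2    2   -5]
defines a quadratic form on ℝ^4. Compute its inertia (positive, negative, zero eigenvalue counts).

Answer: (0, 3, 1)

Derivation:
step 0: pivot -3 → sign −
step 1: pivot -2/3 → sign −
step 2: pivot -1 → sign −
step 3: row/col 3 already zero → sign 0
signature = (0, 3, 1)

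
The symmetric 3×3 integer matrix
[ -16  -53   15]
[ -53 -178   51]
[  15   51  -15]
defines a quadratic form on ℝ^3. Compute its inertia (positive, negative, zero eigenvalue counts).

step 0: pivot -16 → sign −
step 1: pivot -39/16 → sign −
step 2: pivot -3/13 → sign −
signature = (0, 3, 0)

Answer: (0, 3, 0)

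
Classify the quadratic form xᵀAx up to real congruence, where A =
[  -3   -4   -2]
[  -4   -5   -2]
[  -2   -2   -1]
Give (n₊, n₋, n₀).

step 0: pivot -3 → sign −
step 1: pivot 1/3 → sign +
step 2: pivot -1 → sign −
signature = (1, 2, 0)

Answer: (1, 2, 0)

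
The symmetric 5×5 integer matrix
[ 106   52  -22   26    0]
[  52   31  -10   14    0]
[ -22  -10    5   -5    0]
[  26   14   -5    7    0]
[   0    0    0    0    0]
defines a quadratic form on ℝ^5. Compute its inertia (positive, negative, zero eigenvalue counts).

step 0: pivot 106 → sign +
step 1: pivot 291/53 → sign +
step 2: pivot 31/97 → sign +
step 3: pivot 6/31 → sign +
step 4: row/col 4 already zero → sign 0
signature = (4, 0, 1)

Answer: (4, 0, 1)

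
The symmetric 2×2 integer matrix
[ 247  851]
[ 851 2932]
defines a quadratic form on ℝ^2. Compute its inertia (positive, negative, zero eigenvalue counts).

Answer: (2, 0, 0)

Derivation:
step 0: pivot 247 → sign +
step 1: pivot 3/247 → sign +
signature = (2, 0, 0)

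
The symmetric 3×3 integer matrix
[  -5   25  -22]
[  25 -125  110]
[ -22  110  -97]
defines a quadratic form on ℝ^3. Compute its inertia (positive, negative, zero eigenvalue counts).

Answer: (0, 2, 1)

Derivation:
step 0: pivot -5 → sign −
step 1: pivot -1/5 → sign −
step 2: row/col 2 already zero → sign 0
signature = (0, 2, 1)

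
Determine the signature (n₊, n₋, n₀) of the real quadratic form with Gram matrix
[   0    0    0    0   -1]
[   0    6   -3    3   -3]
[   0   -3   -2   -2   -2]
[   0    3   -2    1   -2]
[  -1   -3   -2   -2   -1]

step 0: pivot 6 → sign +
step 1: pivot -7/2 → sign −
step 2: pivot -3/7 → sign −
step 3: pivot 1 → sign +
step 4: pivot -1 → sign −
signature = (2, 3, 0)

Answer: (2, 3, 0)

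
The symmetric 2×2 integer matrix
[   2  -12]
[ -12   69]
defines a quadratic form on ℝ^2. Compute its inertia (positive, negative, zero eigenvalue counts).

Answer: (1, 1, 0)

Derivation:
step 0: pivot 2 → sign +
step 1: pivot -3 → sign −
signature = (1, 1, 0)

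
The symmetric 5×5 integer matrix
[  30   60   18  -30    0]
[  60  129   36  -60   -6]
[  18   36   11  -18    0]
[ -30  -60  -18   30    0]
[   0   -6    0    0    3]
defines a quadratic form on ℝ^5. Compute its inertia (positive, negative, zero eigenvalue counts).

Answer: (3, 1, 1)

Derivation:
step 0: pivot 30 → sign +
step 1: pivot 9 → sign +
step 2: pivot 1/5 → sign +
step 3: pivot -1 → sign −
step 4: row/col 4 already zero → sign 0
signature = (3, 1, 1)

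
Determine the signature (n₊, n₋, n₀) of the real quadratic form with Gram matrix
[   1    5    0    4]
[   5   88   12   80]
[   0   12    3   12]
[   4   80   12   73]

step 0: pivot 1 → sign +
step 1: pivot 63 → sign +
step 2: pivot 5/7 → sign +
step 3: pivot -3/5 → sign −
signature = (3, 1, 0)

Answer: (3, 1, 0)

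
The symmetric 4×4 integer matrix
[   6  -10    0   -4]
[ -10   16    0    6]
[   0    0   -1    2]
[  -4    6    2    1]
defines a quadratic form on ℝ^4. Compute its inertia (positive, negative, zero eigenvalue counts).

step 0: pivot 6 → sign +
step 1: pivot -2/3 → sign −
step 2: pivot -1 → sign −
step 3: pivot 3 → sign +
signature = (2, 2, 0)

Answer: (2, 2, 0)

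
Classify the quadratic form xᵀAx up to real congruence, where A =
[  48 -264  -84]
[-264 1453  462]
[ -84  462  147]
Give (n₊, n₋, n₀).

Answer: (2, 0, 1)

Derivation:
step 0: pivot 48 → sign +
step 1: pivot 1 → sign +
step 2: row/col 2 already zero → sign 0
signature = (2, 0, 1)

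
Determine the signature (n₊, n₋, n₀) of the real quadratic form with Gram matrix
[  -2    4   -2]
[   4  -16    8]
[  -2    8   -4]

Answer: (0, 2, 1)

Derivation:
step 0: pivot -2 → sign −
step 1: pivot -8 → sign −
step 2: row/col 2 already zero → sign 0
signature = (0, 2, 1)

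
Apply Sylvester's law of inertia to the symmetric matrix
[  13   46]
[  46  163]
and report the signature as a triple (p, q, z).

Answer: (2, 0, 0)

Derivation:
step 0: pivot 13 → sign +
step 1: pivot 3/13 → sign +
signature = (2, 0, 0)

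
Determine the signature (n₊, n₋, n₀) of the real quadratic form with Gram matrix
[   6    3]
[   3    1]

Answer: (1, 1, 0)

Derivation:
step 0: pivot 6 → sign +
step 1: pivot -1/2 → sign −
signature = (1, 1, 0)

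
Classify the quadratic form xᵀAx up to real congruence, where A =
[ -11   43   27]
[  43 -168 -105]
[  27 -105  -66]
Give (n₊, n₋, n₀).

Answer: (1, 2, 0)

Derivation:
step 0: pivot -11 → sign −
step 1: pivot 1/11 → sign +
step 2: pivot -3 → sign −
signature = (1, 2, 0)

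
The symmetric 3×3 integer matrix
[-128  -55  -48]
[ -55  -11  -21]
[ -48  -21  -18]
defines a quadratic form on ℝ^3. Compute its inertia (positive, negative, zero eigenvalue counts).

step 0: pivot -128 → sign −
step 1: pivot 1617/128 → sign +
step 2: pivot -6/539 → sign −
signature = (1, 2, 0)

Answer: (1, 2, 0)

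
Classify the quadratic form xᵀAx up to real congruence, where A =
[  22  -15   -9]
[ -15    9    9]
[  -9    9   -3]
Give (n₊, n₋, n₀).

step 0: pivot 22 → sign +
step 1: pivot -27/22 → sign −
step 2: row/col 2 already zero → sign 0
signature = (1, 1, 1)

Answer: (1, 1, 1)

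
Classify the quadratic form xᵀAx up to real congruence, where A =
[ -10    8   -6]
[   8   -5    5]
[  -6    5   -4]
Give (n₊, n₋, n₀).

Answer: (1, 2, 0)

Derivation:
step 0: pivot -10 → sign −
step 1: pivot 7/5 → sign +
step 2: pivot -3/7 → sign −
signature = (1, 2, 0)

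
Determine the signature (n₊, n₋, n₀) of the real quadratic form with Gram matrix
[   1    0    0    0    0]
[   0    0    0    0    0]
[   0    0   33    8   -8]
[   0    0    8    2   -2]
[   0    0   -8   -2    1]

Answer: (3, 1, 1)

Derivation:
step 0: pivot 1 → sign +
step 1: pivot 33 → sign +
step 2: pivot 2/33 → sign +
step 3: pivot -1 → sign −
step 4: row/col 4 already zero → sign 0
signature = (3, 1, 1)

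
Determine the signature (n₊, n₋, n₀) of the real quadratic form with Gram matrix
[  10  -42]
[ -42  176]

Answer: (1, 1, 0)

Derivation:
step 0: pivot 10 → sign +
step 1: pivot -2/5 → sign −
signature = (1, 1, 0)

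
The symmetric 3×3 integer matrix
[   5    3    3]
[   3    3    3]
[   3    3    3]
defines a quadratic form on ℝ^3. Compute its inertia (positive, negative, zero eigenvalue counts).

Answer: (2, 0, 1)

Derivation:
step 0: pivot 5 → sign +
step 1: pivot 6/5 → sign +
step 2: row/col 2 already zero → sign 0
signature = (2, 0, 1)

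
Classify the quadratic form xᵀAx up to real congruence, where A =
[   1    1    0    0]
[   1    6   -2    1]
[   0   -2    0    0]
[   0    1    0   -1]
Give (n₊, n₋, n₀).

Answer: (2, 2, 0)

Derivation:
step 0: pivot 1 → sign +
step 1: pivot 5 → sign +
step 2: pivot -4/5 → sign −
step 3: pivot -1 → sign −
signature = (2, 2, 0)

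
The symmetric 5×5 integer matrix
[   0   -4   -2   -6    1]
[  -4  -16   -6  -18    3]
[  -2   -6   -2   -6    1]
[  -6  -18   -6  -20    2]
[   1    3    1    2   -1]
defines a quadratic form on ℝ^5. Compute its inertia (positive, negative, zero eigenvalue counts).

step 0: pivot -16 → sign −
step 1: pivot 1 → sign +
step 2: pivot -2 → sign −
step 3: row/col 3 already zero → sign 0
step 4: row/col 4 already zero → sign 0
signature = (1, 2, 2)

Answer: (1, 2, 2)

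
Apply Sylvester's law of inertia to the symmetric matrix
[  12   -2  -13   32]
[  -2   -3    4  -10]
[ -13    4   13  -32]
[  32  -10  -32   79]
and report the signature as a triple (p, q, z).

Answer: (2, 2, 0)

Derivation:
step 0: pivot 12 → sign +
step 1: pivot -10/3 → sign −
step 2: pivot -3/40 → sign −
step 3: pivot 1/3 → sign +
signature = (2, 2, 0)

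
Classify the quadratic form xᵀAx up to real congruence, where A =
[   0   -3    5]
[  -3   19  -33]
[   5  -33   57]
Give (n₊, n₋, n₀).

step 0: pivot 19 → sign +
step 1: pivot -9/19 → sign −
step 2: pivot -2/9 → sign −
signature = (1, 2, 0)

Answer: (1, 2, 0)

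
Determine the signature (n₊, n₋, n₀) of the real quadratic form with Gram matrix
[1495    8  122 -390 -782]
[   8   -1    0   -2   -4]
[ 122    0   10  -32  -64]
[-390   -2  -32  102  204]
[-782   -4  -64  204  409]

Answer: (3, 2, 0)

Derivation:
step 0: pivot 1495 → sign +
step 1: pivot -1559/1495 → sign −
step 2: pivot 706/1559 → sign +
step 3: pivot 54/353 → sign +
step 4: pivot -1/3 → sign −
signature = (3, 2, 0)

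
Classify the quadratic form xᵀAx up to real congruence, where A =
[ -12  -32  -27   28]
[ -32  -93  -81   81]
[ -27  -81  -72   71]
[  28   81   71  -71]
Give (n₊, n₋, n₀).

Answer: (1, 3, 0)

Derivation:
step 0: pivot -12 → sign −
step 1: pivot -23/3 → sign −
step 2: pivot -63/92 → sign −
step 3: pivot 2/63 → sign +
signature = (1, 3, 0)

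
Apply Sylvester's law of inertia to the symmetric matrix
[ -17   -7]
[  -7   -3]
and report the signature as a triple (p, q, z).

step 0: pivot -17 → sign −
step 1: pivot -2/17 → sign −
signature = (0, 2, 0)

Answer: (0, 2, 0)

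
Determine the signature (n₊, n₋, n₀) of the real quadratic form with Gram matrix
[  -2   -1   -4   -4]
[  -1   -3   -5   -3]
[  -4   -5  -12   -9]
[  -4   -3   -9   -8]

Answer: (1, 3, 0)

Derivation:
step 0: pivot -2 → sign −
step 1: pivot -5/2 → sign −
step 2: pivot -2/5 → sign −
step 3: pivot 1/2 → sign +
signature = (1, 3, 0)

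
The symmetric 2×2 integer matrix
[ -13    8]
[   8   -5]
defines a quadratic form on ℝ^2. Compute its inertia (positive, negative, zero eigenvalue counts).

Answer: (0, 2, 0)

Derivation:
step 0: pivot -13 → sign −
step 1: pivot -1/13 → sign −
signature = (0, 2, 0)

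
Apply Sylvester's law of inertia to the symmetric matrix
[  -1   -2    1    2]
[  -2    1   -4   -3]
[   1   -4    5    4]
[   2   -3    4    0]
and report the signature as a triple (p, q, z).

step 0: pivot -1 → sign −
step 1: pivot 5 → sign +
step 2: pivot -6/5 → sign −
step 3: pivot -1 → sign −
signature = (1, 3, 0)

Answer: (1, 3, 0)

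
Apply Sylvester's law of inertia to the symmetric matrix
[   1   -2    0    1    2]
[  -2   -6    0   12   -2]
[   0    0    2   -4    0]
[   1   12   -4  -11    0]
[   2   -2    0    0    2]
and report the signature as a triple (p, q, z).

Answer: (2, 2, 1)

Derivation:
step 0: pivot 1 → sign +
step 1: pivot -10 → sign −
step 2: pivot 2 → sign +
step 3: pivot -2/5 → sign −
step 4: row/col 4 already zero → sign 0
signature = (2, 2, 1)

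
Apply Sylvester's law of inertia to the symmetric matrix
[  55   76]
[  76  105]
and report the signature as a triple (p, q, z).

Answer: (1, 1, 0)

Derivation:
step 0: pivot 55 → sign +
step 1: pivot -1/55 → sign −
signature = (1, 1, 0)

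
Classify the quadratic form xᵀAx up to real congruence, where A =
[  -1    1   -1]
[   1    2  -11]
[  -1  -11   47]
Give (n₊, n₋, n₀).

Answer: (1, 1, 1)

Derivation:
step 0: pivot -1 → sign −
step 1: pivot 3 → sign +
step 2: row/col 2 already zero → sign 0
signature = (1, 1, 1)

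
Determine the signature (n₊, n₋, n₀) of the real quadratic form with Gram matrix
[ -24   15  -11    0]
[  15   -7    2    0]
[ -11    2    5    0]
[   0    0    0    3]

step 0: pivot -24 → sign −
step 1: pivot 19/8 → sign +
step 2: pivot 2/57 → sign +
step 3: pivot 3 → sign +
signature = (3, 1, 0)

Answer: (3, 1, 0)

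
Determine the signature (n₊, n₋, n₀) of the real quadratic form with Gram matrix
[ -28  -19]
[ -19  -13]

step 0: pivot -28 → sign −
step 1: pivot -3/28 → sign −
signature = (0, 2, 0)

Answer: (0, 2, 0)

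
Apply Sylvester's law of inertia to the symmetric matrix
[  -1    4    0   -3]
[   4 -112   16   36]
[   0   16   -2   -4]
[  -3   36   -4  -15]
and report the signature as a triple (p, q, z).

step 0: pivot -1 → sign −
step 1: pivot -96 → sign −
step 2: pivot 2/3 → sign +
step 3: row/col 3 already zero → sign 0
signature = (1, 2, 1)

Answer: (1, 2, 1)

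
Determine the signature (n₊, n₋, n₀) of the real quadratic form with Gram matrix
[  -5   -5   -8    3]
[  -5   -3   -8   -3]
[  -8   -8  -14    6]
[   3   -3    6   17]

step 0: pivot -5 → sign −
step 1: pivot 2 → sign +
step 2: pivot -6/5 → sign −
step 3: pivot 2 → sign +
signature = (2, 2, 0)

Answer: (2, 2, 0)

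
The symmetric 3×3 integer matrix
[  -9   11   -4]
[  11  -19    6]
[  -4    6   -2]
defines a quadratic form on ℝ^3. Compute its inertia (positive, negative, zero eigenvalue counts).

Answer: (0, 2, 1)

Derivation:
step 0: pivot -9 → sign −
step 1: pivot -50/9 → sign −
step 2: row/col 2 already zero → sign 0
signature = (0, 2, 1)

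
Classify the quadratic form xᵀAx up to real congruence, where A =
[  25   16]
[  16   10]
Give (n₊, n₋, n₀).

Answer: (1, 1, 0)

Derivation:
step 0: pivot 25 → sign +
step 1: pivot -6/25 → sign −
signature = (1, 1, 0)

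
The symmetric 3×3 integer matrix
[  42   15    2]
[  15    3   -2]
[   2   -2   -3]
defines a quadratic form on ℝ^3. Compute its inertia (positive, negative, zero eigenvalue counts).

step 0: pivot 42 → sign +
step 1: pivot -33/14 → sign −
step 2: pivot 1/33 → sign +
signature = (2, 1, 0)

Answer: (2, 1, 0)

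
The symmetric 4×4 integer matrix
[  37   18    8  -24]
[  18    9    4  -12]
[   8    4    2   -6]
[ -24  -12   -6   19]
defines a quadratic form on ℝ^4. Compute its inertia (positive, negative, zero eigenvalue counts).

step 0: pivot 37 → sign +
step 1: pivot 9/37 → sign +
step 2: pivot 2/9 → sign +
step 3: pivot 1 → sign +
signature = (4, 0, 0)

Answer: (4, 0, 0)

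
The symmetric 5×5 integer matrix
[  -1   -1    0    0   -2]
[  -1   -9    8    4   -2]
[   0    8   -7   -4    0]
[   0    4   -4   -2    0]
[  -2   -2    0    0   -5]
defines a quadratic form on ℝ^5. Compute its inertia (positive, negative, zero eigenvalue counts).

Answer: (1, 3, 1)

Derivation:
step 0: pivot -1 → sign −
step 1: pivot -8 → sign −
step 2: pivot 1 → sign +
step 3: pivot -1 → sign −
step 4: row/col 4 already zero → sign 0
signature = (1, 3, 1)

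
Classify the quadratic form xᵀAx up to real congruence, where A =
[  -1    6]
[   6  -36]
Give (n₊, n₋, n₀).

Answer: (0, 1, 1)

Derivation:
step 0: pivot -1 → sign −
step 1: row/col 1 already zero → sign 0
signature = (0, 1, 1)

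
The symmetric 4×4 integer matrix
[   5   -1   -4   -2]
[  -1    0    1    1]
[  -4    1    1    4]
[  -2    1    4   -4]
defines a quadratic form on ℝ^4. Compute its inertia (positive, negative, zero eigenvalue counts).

Answer: (2, 2, 0)

Derivation:
step 0: pivot 5 → sign +
step 1: pivot -1/5 → sign −
step 2: pivot -2 → sign −
step 3: pivot 3/2 → sign +
signature = (2, 2, 0)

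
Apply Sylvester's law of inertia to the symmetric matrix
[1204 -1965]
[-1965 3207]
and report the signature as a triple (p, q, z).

Answer: (2, 0, 0)

Derivation:
step 0: pivot 1204 → sign +
step 1: pivot 3/1204 → sign +
signature = (2, 0, 0)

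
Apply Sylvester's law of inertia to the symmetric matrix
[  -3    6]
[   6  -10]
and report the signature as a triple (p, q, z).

step 0: pivot -3 → sign −
step 1: pivot 2 → sign +
signature = (1, 1, 0)

Answer: (1, 1, 0)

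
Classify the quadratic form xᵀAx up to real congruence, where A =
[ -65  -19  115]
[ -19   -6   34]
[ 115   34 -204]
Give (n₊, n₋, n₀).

Answer: (0, 3, 0)

Derivation:
step 0: pivot -65 → sign −
step 1: pivot -29/65 → sign −
step 2: pivot -6/29 → sign −
signature = (0, 3, 0)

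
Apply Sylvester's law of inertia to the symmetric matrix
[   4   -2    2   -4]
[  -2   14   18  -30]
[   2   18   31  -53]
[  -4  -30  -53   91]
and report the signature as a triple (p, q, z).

Answer: (4, 0, 0)

Derivation:
step 0: pivot 4 → sign +
step 1: pivot 13 → sign +
step 2: pivot 29/13 → sign +
step 3: pivot 6/29 → sign +
signature = (4, 0, 0)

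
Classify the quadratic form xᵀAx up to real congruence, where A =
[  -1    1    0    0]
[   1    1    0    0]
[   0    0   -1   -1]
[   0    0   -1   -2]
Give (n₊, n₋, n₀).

step 0: pivot -1 → sign −
step 1: pivot 2 → sign +
step 2: pivot -1 → sign −
step 3: pivot -1 → sign −
signature = (1, 3, 0)

Answer: (1, 3, 0)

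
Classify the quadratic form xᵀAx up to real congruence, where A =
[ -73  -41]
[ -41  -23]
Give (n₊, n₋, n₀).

step 0: pivot -73 → sign −
step 1: pivot 2/73 → sign +
signature = (1, 1, 0)

Answer: (1, 1, 0)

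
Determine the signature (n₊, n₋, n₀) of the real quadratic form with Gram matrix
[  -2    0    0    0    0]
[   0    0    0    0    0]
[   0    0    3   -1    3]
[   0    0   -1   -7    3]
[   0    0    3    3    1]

Answer: (2, 2, 1)

Derivation:
step 0: pivot -2 → sign −
step 1: pivot 3 → sign +
step 2: pivot -22/3 → sign −
step 3: pivot 2/11 → sign +
step 4: row/col 4 already zero → sign 0
signature = (2, 2, 1)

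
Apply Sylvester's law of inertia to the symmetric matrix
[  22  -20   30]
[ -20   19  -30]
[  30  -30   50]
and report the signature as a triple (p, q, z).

step 0: pivot 22 → sign +
step 1: pivot 9/11 → sign +
step 2: row/col 2 already zero → sign 0
signature = (2, 0, 1)

Answer: (2, 0, 1)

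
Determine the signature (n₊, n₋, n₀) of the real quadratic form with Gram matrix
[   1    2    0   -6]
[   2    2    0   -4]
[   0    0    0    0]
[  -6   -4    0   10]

step 0: pivot 1 → sign +
step 1: pivot -2 → sign −
step 2: pivot 6 → sign +
step 3: row/col 3 already zero → sign 0
signature = (2, 1, 1)

Answer: (2, 1, 1)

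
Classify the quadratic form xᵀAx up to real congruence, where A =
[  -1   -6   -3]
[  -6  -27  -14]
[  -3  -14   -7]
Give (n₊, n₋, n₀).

step 0: pivot -1 → sign −
step 1: pivot 9 → sign +
step 2: pivot 2/9 → sign +
signature = (2, 1, 0)

Answer: (2, 1, 0)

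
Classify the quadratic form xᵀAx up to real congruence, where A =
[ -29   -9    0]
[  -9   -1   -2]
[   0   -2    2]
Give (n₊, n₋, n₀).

step 0: pivot -29 → sign −
step 1: pivot 52/29 → sign +
step 2: pivot -3/13 → sign −
signature = (1, 2, 0)

Answer: (1, 2, 0)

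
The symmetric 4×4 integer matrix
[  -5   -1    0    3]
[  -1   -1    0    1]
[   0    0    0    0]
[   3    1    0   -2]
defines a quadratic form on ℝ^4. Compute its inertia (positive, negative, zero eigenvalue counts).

Answer: (0, 2, 2)

Derivation:
step 0: pivot -5 → sign −
step 1: pivot -4/5 → sign −
step 2: row/col 2 already zero → sign 0
step 3: row/col 3 already zero → sign 0
signature = (0, 2, 2)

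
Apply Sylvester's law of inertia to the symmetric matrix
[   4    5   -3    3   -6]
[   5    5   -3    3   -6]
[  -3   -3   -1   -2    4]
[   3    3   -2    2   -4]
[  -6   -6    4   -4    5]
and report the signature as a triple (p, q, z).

Answer: (2, 3, 0)

Derivation:
step 0: pivot 4 → sign +
step 1: pivot -5/4 → sign −
step 2: pivot -14/5 → sign −
step 3: pivot 3/14 → sign +
step 4: pivot -3 → sign −
signature = (2, 3, 0)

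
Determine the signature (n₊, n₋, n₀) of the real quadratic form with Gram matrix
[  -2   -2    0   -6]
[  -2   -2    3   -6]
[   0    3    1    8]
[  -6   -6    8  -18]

Answer: (1, 2, 1)

Derivation:
step 0: pivot -2 → sign −
step 1: pivot 1 → sign +
step 2: pivot -9 → sign −
step 3: row/col 3 already zero → sign 0
signature = (1, 2, 1)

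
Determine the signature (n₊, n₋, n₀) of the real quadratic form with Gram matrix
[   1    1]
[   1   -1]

Answer: (1, 1, 0)

Derivation:
step 0: pivot 1 → sign +
step 1: pivot -2 → sign −
signature = (1, 1, 0)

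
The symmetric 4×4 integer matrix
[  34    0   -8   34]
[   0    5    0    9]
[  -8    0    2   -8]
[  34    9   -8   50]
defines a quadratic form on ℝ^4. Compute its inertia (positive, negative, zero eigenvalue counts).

step 0: pivot 34 → sign +
step 1: pivot 5 → sign +
step 2: pivot 2/17 → sign +
step 3: pivot -1/5 → sign −
signature = (3, 1, 0)

Answer: (3, 1, 0)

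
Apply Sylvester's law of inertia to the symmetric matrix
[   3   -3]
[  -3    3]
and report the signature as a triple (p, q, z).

Answer: (1, 0, 1)

Derivation:
step 0: pivot 3 → sign +
step 1: row/col 1 already zero → sign 0
signature = (1, 0, 1)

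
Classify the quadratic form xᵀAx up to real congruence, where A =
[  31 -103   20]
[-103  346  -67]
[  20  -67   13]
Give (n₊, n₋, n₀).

step 0: pivot 31 → sign +
step 1: pivot 117/31 → sign +
step 2: pivot 2/117 → sign +
signature = (3, 0, 0)

Answer: (3, 0, 0)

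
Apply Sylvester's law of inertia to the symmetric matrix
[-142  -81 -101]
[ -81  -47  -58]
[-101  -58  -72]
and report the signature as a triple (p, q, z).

Answer: (1, 2, 0)

Derivation:
step 0: pivot -142 → sign −
step 1: pivot -113/142 → sign −
step 2: pivot 3/113 → sign +
signature = (1, 2, 0)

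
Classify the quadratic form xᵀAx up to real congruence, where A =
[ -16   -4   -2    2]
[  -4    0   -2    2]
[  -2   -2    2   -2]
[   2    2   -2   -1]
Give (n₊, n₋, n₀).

Answer: (1, 2, 1)

Derivation:
step 0: pivot -16 → sign −
step 1: pivot 1 → sign +
step 2: pivot -3 → sign −
step 3: row/col 3 already zero → sign 0
signature = (1, 2, 1)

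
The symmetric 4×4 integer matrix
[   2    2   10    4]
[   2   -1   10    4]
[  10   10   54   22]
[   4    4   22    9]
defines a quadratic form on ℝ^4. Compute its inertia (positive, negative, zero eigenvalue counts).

Answer: (2, 1, 1)

Derivation:
step 0: pivot 2 → sign +
step 1: pivot -3 → sign −
step 2: pivot 4 → sign +
step 3: row/col 3 already zero → sign 0
signature = (2, 1, 1)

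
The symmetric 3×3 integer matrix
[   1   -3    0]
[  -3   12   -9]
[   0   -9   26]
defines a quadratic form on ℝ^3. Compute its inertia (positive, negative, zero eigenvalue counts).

step 0: pivot 1 → sign +
step 1: pivot 3 → sign +
step 2: pivot -1 → sign −
signature = (2, 1, 0)

Answer: (2, 1, 0)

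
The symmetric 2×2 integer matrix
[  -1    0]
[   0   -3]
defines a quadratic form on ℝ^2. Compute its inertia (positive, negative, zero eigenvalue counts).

step 0: pivot -1 → sign −
step 1: pivot -3 → sign −
signature = (0, 2, 0)

Answer: (0, 2, 0)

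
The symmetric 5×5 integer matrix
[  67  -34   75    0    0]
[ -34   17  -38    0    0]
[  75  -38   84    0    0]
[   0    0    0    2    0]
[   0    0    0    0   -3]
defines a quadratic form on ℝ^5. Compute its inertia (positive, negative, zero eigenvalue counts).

step 0: pivot 67 → sign +
step 1: pivot -17/67 → sign −
step 2: pivot 1/17 → sign +
step 3: pivot 2 → sign +
step 4: pivot -3 → sign −
signature = (3, 2, 0)

Answer: (3, 2, 0)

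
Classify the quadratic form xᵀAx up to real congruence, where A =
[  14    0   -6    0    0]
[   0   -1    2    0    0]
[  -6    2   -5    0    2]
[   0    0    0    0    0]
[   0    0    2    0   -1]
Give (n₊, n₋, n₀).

Answer: (2, 2, 1)

Derivation:
step 0: pivot 14 → sign +
step 1: pivot -1 → sign −
step 2: pivot -25/7 → sign −
step 3: pivot 3/25 → sign +
step 4: row/col 4 already zero → sign 0
signature = (2, 2, 1)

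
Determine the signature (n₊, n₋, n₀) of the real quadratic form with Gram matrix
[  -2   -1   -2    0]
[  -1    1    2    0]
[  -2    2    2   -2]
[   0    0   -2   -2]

Answer: (1, 2, 1)

Derivation:
step 0: pivot -2 → sign −
step 1: pivot 3/2 → sign +
step 2: pivot -2 → sign −
step 3: row/col 3 already zero → sign 0
signature = (1, 2, 1)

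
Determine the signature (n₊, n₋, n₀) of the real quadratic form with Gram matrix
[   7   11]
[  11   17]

Answer: (1, 1, 0)

Derivation:
step 0: pivot 7 → sign +
step 1: pivot -2/7 → sign −
signature = (1, 1, 0)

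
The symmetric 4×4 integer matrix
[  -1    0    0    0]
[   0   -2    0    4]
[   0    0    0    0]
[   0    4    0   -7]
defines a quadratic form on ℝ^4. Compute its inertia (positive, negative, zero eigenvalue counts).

Answer: (1, 2, 1)

Derivation:
step 0: pivot -1 → sign −
step 1: pivot -2 → sign −
step 2: pivot 1 → sign +
step 3: row/col 3 already zero → sign 0
signature = (1, 2, 1)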